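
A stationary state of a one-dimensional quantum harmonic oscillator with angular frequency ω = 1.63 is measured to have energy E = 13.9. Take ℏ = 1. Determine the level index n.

n = 8

Invert E_n = (n + ½)ℏω: n = E/ℏω − ½ = 8.028, so n = 8.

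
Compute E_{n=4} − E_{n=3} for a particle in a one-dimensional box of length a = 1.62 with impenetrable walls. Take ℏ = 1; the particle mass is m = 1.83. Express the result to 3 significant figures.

ΔE = 7.19

E_n = n²π²ℏ²/(2ma²), so ΔE = (4² − 3²) π²ℏ²/(2ma²).
ΔE = 7 × π² / (2 × 1.83 × 1.62²) = 7.193.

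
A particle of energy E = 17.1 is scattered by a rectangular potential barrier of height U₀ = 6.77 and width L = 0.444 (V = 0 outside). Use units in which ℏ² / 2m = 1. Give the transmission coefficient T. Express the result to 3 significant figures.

T = 0.940

Above the barrier the interior wavenumber is k₂ = √(2m(E − U₀))/ℏ = 3.214, giving phase k₂L = 1.427.
T = [1 + U₀² sin²(k₂L) / (4E(E − U₀))]⁻¹ = 1/1.064 = 0.940.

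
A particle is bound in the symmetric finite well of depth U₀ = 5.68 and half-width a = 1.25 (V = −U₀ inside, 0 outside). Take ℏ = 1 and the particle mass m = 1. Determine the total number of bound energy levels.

The dimensionless depth is z₀ = a√(2mU₀)/ℏ = 1.25 × √(11.36) = 4.213.
The even/odd transcendental equations gain one root per π/2 in z₀, giving N = 1 + ⌊2z₀/π⌋ = 1 + ⌊2.682⌋ = 3.

N = 3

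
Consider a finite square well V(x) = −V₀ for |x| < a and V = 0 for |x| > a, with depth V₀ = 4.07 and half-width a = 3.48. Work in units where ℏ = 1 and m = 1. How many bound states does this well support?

N = 7

Define the well-strength parameter z₀ = (a/ℏ)√(2mV₀) = 3.48 × √(2·1·4.07) = 9.929.
The even/odd transcendental equations gain one root per π/2 in z₀, giving N = 1 + ⌊2z₀/π⌋ = 1 + ⌊6.321⌋ = 7.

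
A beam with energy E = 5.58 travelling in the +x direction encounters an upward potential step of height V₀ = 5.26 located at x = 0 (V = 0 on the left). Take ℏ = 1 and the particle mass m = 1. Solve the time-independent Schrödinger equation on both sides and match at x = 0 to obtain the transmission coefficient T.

On each side the TISE gives plane waves with k = √(2m(E − V))/ℏ: k₁ = √(2·1·5.58) = 3.341, k₂ = √(2·1·0.32) = 0.8000.
Continuity of ψ and ψ′ at the step yields the reflection amplitude r = (k₁ − k₂)/(k₁ + k₂) = 0.6136; thus R = |r|² = 0.3765, T = 0.6235.

T = 0.624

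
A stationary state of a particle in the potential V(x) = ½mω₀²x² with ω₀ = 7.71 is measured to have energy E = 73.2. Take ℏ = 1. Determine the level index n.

n = 9

Invert E_n = (n + ½)ℏω₀: n = E/ℏω₀ − ½ = 8.994, so n = 9.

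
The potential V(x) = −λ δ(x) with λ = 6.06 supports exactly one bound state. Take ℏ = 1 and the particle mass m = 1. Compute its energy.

E = -18.4

For x ≠ 0 the bound state is ψ ∝ e^{−κ|x|}; integrating the TISE across the delta gives the cusp condition 2κ = 2mλ/ℏ², so κ = 6.060.
Then E = −ℏ²κ²/(2m) = −mλ²/(2ℏ²) = -18.36.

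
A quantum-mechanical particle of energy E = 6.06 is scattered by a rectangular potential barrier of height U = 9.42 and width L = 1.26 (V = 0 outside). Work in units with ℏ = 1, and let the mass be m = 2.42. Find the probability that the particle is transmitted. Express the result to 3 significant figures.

E < U: inside the barrier ψ ∝ e^{±κx} with κ = √(2m(U − E))/ℏ = 4.033.
κL = 5.081, sinh(κL) = 80.48.
Matching ψ, ψ′ at both faces gives T = [1 + U² sinh²(κL) / (4E(U − E))]⁻¹ = 1/7057 = 0.000142.

T = 0.000142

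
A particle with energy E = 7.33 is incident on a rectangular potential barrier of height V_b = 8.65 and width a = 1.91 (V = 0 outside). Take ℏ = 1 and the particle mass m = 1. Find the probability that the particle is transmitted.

T = 0.00417

Since E < V_b the interior solution is evanescent with decay constant κ = √(2m(V_b − E))/ℏ = 1.625.
κa = 3.103, sinh(κa) = 11.11.
The exact tunnelling result is T⁻¹ = 1 + V_b² sinh²(κa) / [4E(V_b − E)] = 239.8, so T = 0.00417.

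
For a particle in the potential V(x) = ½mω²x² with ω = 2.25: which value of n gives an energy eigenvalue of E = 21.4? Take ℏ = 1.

E_n = ℏω(n + ½) ⇒ n = E/(ℏω) − ½ = 21.4/2.25 − 0.5 = 9.011 → n = 9.

n = 9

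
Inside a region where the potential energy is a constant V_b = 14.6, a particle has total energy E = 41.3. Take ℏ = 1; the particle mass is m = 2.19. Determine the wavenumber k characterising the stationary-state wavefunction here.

k = 10.8

With E > V_b the solution is oscillatory, ψ ∝ e^{±ikx} with k = √(2m(E − V_b))/ℏ.
k = √(2 × 2.19 × 26.7) = 10.81.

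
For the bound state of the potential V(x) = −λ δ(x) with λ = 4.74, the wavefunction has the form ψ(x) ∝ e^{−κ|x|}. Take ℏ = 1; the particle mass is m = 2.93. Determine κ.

κ = 13.9

Integrating the TISE across x = 0 gives the cusp condition ψ'(0⁺) − ψ'(0⁻) = −(2mλ/ℏ²)ψ(0).
With ψ ∝ e^{−κ|x|} this yields −2κ = −2mλ/ℏ², so κ = mλ/ℏ² = 13.89.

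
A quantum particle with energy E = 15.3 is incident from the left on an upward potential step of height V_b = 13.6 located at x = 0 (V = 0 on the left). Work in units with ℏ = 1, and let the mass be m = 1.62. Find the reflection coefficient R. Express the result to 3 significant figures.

On each side the TISE gives plane waves with k = √(2m(E − V))/ℏ: k₁ = √(2·1.62·15.3) = 7.041, k₂ = √(2·1.62·1.7) = 2.347.
Matching ψ and ψ′ at x = 0 gives r = (k₁ − k₂)/(k₁ + k₂), so R = r² = 0.2500 and T = 1 − R = 0.7500.

R = 0.250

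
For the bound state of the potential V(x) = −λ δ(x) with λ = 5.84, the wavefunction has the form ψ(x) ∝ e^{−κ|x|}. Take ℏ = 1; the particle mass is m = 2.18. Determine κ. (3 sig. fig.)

κ = 12.7

Integrate −(ℏ²/2m)ψ'' − λδ(x)ψ = Eψ from −ε to +ε: the ψ'' term gives ψ'(0⁺) − ψ'(0⁻) and the δ term gives −(2mλ/ℏ²)ψ(0).
With ψ ∝ e^{−κ|x|} this yields −2κ = −2mλ/ℏ², so κ = mλ/ℏ² = 12.73.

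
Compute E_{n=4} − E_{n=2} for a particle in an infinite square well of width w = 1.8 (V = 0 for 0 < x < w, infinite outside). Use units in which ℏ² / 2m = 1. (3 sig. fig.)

ΔE = 36.6

E_n = n²π²ℏ²/(2mw²), so ΔE = (4² − 2²) π²ℏ²/(2mw²).
ΔE = 12 × π² / (2 × 0.5 × 1.8²) = 36.55.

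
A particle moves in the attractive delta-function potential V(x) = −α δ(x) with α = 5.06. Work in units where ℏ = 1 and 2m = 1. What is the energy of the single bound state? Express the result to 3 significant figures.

E = -6.40

The bound state is ψ(x) = √κ e^{−κ|x|}. The derivative jump ψ'(0⁺) − ψ'(0⁻) = −(2mα/ℏ²)ψ(0) fixes κ = mα/ℏ² = 2.530.
Then E = −ℏ²κ²/(2m) = −mα²/(2ℏ²) = -6.401.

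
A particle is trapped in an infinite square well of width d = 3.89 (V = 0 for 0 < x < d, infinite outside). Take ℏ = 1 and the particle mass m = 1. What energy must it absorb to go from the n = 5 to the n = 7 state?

E_n = n²π²ℏ²/(2md²), so ΔE = (7² − 5²) π²ℏ²/(2md²).
ΔE = 24 × π² / (2 × 1 × 3.89²) = 7.827.

ΔE = 7.83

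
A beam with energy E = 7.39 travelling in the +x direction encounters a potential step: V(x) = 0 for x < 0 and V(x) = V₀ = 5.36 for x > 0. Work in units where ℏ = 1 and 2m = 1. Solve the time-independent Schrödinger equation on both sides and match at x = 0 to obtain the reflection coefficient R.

The wavenumbers are k₁ = √(2mE)/ℏ = 2.718 on the left and k₂ = √(2m(E − V₀))/ℏ = 1.425 on the right.
Matching ψ and ψ′ at x = 0 gives r = (k₁ − k₂)/(k₁ + k₂), so R = r² = 0.09749 and T = 1 − R = 0.9025.

R = 0.0975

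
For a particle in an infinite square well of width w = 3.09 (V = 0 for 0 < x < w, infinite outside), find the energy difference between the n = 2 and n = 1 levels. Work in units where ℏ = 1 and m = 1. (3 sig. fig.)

E_n = n²π²ℏ²/(2mw²), so ΔE = (2² − 1²) π²ℏ²/(2mw²).
ΔE = 3 × π² / (2 × 1 × 3.09²) = 1.551.

ΔE = 1.55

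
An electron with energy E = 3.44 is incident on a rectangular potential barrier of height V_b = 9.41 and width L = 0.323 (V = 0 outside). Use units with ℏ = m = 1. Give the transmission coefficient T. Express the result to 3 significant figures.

Since E < V_b the interior solution is evanescent with decay constant κ = √(2m(V_b − E))/ℏ = 3.455.
κL = 1.116, sinh(κL) = 1.363.
The exact tunnelling result is T⁻¹ = 1 + V_b² sinh²(κL) / [4E(V_b − E)] = 3.002, so T = 0.333.

T = 0.333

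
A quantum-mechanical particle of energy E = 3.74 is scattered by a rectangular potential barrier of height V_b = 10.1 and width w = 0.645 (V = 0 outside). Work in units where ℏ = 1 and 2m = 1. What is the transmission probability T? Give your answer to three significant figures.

T = 0.135

Since E < V_b the interior solution is evanescent with decay constant κ = √(2m(V_b − E))/ℏ = 2.522.
κw = 1.627, sinh(κw) = 2.445.
Matching ψ, ψ′ at both faces gives T = [1 + V_b² sinh²(κw) / (4E(V_b − E))]⁻¹ = 1/7.410 = 0.135.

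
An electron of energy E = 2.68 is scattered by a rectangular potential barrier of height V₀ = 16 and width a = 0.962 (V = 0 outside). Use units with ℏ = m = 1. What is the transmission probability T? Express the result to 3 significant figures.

Since E < V₀ the interior solution is evanescent with decay constant κ = √(2m(V₀ − E))/ℏ = 5.161.
κa = 4.965, sinh(κa) = 71.67.
The exact tunnelling result is T⁻¹ = 1 + V₀² sinh²(κa) / [4E(V₀ − E)] = 9210, so T = 0.000109.

T = 0.000109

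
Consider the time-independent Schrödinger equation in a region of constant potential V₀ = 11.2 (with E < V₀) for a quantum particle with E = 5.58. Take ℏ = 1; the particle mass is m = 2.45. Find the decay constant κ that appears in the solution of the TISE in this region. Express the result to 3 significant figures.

κ = 5.25

Since E < V₀ the TISE in this region is ψ'' = κ²ψ with κ = √(2m(V₀ − E))/ℏ.
κ = √(2 × 2.45 × 5.62) = 5.248.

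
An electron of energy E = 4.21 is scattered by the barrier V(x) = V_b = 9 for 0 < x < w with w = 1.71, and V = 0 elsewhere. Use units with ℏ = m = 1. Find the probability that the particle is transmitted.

E < V_b: inside the barrier ψ ∝ e^{±κx} with κ = √(2m(V_b − E))/ℏ = 3.095.
κw = 5.293, sinh(κw) = 99.44.
The exact tunnelling result is T⁻¹ = 1 + V_b² sinh²(κw) / [4E(V_b − E)] = 9930, so T = 0.000101.

T = 0.000101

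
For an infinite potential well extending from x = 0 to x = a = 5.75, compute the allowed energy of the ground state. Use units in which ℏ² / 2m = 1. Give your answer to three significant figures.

E = 0.299

The infinite-well eigenfunctions ψ_n = √(2/a) sin(nπx/a) vanish at both walls, giving E_n = n²π²ℏ²/(2ma²).
E_1 = 1² × π² / (2 × 0.5 × 5.75²) = 0.2985.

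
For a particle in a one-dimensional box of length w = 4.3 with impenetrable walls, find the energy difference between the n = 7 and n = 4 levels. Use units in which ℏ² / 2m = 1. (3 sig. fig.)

E_n = n²π²ℏ²/(2mw²), so ΔE = (7² − 4²) π²ℏ²/(2mw²).
ΔE = 33 × π² / (2 × 0.5 × 4.3²) = 17.61.

ΔE = 17.6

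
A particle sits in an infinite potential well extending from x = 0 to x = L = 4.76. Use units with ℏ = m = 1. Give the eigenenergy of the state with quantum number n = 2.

E = 0.871

Requiring ψ(0) = ψ(L) = 0 quantises k = nπ/L, hence E_n = ℏ²k²/2m = n²π²ℏ²/(2mL²).
E_2 = 2² × π² / (2 × 1 × 4.76²) = 0.8712.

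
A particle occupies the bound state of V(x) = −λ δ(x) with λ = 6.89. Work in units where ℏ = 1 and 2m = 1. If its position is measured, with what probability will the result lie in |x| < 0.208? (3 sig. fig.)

The normalised bound state is ψ = √κ e^{−κ|x|} with κ = mλ/ℏ² = 3.445.
P(|x| < d) = ∫_{−d}^{d} κ e^{−2κ|x|} dx = 1 − e^{−2κd} = 1 − e^{−1.433} = 0.7614.

P = 0.761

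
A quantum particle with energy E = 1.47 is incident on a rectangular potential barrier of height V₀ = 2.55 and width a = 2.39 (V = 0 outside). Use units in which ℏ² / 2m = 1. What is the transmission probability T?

T = 0.0268

E < V₀: inside the barrier ψ ∝ e^{±κx} with κ = √(2m(V₀ − E))/ℏ = 1.039.
κa = 2.484, sinh(κa) = 5.951.
The exact tunnelling result is T⁻¹ = 1 + V₀² sinh²(κa) / [4E(V₀ − E)] = 37.27, so T = 0.0268.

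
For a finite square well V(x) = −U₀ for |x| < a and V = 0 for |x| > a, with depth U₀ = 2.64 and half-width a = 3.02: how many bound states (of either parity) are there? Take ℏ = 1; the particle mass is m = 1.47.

The dimensionless depth is z₀ = a√(2mU₀)/ℏ = 3.02 × √(7.762) = 8.414.
A new bound state (alternating even/odd) appears each time z₀ passes a multiple of π/2, so N = ⌊2z₀/π⌋ + 1 = ⌊5.356⌋ + 1 = 6.

N = 6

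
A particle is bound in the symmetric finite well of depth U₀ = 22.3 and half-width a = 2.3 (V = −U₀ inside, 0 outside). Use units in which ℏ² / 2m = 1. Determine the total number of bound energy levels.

N = 7

Define the well-strength parameter z₀ = (a/ℏ)√(2mU₀) = 2.3 × √(2·0.5·22.3) = 10.86.
The even/odd transcendental equations gain one root per π/2 in z₀, giving N = 1 + ⌊2z₀/π⌋ = 1 + ⌊6.914⌋ = 7.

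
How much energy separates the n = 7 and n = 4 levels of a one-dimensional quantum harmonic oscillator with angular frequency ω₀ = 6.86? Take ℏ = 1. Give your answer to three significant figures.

ΔE = 20.6

E_n = ℏω₀(n + ½), so ΔE = (7 − 4) ℏω₀ = 3 × 6.86 = 20.58.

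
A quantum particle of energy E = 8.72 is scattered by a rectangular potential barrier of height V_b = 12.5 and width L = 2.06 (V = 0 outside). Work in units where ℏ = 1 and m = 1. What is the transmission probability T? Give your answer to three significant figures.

T = 0.0000406

E < V_b: inside the barrier ψ ∝ e^{±κx} with κ = √(2m(V_b − E))/ℏ = 2.750.
κL = 5.664, sinh(κL) = 144.2.
Matching ψ, ψ′ at both faces gives T = [1 + V_b² sinh²(κL) / (4E(V_b − E))]⁻¹ = 1/24630 = 0.0000406.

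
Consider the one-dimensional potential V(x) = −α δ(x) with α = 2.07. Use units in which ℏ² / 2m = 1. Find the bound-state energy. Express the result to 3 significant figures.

E = -1.07

For x ≠ 0 the bound state is ψ ∝ e^{−κ|x|}; integrating the TISE across the delta gives the cusp condition 2κ = 2mα/ℏ², so κ = 1.035.
Then E = −ℏ²κ²/(2m) = −mα²/(2ℏ²) = -1.071.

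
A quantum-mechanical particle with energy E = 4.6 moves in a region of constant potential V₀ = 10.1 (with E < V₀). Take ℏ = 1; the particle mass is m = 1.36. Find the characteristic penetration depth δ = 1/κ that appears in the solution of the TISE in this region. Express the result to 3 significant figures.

Since E < V₀ the TISE in this region is ψ'' = κ²ψ with κ = √(2m(V₀ − E))/ℏ.
κ = √(2 × 1.36 × 5.5) = 3.868. The penetration depth is δ = 1/κ = 0.259.

δ = 0.259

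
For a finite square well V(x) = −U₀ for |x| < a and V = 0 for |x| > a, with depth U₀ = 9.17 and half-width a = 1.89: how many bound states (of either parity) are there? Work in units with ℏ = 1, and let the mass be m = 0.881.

N = 5

Define the well-strength parameter z₀ = (a/ℏ)√(2mU₀) = 1.89 × √(2·0.881·9.17) = 7.597.
The even/odd transcendental equations gain one root per π/2 in z₀, giving N = 1 + ⌊2z₀/π⌋ = 1 + ⌊4.836⌋ = 5.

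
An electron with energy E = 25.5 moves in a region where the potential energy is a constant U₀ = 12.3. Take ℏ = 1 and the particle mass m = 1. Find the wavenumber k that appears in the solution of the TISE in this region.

With E > U₀ the solution is oscillatory, ψ ∝ e^{±ikx} with k = √(2m(E − U₀))/ℏ.
k = √(2 × 1 × 13.2) = 5.138.

k = 5.14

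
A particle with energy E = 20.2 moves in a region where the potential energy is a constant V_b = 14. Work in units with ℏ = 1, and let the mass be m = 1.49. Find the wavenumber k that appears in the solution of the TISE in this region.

k = 4.30

With E > V_b the solution is oscillatory, ψ ∝ e^{±ikx} with k = √(2m(E − V_b))/ℏ.
k = √(2 × 1.49 × 6.2) = 4.298.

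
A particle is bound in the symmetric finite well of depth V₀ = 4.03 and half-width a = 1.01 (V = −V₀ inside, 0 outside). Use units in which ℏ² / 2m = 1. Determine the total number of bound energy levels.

N = 2

The dimensionless depth is z₀ = a√(2mV₀)/ℏ = 1.01 × √(4.030) = 2.028.
A new bound state (alternating even/odd) appears each time z₀ passes a multiple of π/2, so N = ⌊2z₀/π⌋ + 1 = ⌊1.291⌋ + 1 = 2.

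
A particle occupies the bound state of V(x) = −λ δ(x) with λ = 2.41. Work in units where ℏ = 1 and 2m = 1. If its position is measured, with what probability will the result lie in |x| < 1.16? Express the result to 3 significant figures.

P = 0.939

The normalised bound state is ψ = √κ e^{−κ|x|} with κ = mλ/ℏ² = 1.205.
P(|x| < d) = ∫_{−d}^{d} κ e^{−2κ|x|} dx = 1 − e^{−2κd} = 1 − e^{−2.796} = 0.9389.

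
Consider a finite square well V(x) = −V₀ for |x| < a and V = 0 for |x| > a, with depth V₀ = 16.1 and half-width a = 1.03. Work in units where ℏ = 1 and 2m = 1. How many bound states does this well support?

N = 3

The dimensionless depth is z₀ = a√(2mV₀)/ℏ = 1.03 × √(16.10) = 4.133.
The even/odd transcendental equations gain one root per π/2 in z₀, giving N = 1 + ⌊2z₀/π⌋ = 1 + ⌊2.631⌋ = 3.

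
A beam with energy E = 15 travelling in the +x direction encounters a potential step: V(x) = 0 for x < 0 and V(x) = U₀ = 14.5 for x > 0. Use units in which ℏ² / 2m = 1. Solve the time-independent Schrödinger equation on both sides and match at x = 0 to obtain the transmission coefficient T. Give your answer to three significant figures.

On each side the TISE gives plane waves with k = √(2m(E − V))/ℏ: k₁ = √(2·½·15) = 3.873, k₂ = √(2·½·0.5) = 0.7071.
Continuity of ψ and ψ′ at the step yields the reflection amplitude r = (k₁ − k₂)/(k₁ + k₂) = 0.6912; thus R = |r|² = 0.4778, T = 0.5222.

T = 0.522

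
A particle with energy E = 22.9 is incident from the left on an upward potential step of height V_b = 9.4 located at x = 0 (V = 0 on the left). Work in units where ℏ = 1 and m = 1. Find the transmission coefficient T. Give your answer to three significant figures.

T = 0.983

On each side the TISE gives plane waves with k = √(2m(E − V))/ℏ: k₁ = √(2·1·22.9) = 6.768, k₂ = √(2·1·13.5) = 5.196.
Matching ψ and ψ′ at x = 0 gives r = (k₁ − k₂)/(k₁ + k₂), so R = r² = 0.01725 and T = 1 − R = 0.9827.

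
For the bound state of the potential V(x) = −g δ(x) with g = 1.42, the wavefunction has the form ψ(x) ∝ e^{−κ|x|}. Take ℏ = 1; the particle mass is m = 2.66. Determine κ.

Integrating the TISE across x = 0 gives the cusp condition ψ'(0⁺) − ψ'(0⁻) = −(2mg/ℏ²)ψ(0).
With ψ ∝ e^{−κ|x|} this yields −2κ = −2mg/ℏ², so κ = mg/ℏ² = 3.777.

κ = 3.78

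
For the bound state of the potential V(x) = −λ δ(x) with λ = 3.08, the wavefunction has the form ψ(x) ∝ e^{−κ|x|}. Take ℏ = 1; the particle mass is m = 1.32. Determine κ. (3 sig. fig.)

κ = 4.07

Integrating the TISE across x = 0 gives the cusp condition ψ'(0⁺) − ψ'(0⁻) = −(2mλ/ℏ²)ψ(0).
With ψ ∝ e^{−κ|x|} this yields −2κ = −2mλ/ℏ², so κ = mλ/ℏ² = 4.066.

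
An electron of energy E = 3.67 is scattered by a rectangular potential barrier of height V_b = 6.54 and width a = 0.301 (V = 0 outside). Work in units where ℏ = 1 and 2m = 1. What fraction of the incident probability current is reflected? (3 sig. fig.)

R = 0.223

E < V_b: inside the barrier ψ ∝ e^{±κx} with κ = √(2m(V_b − E))/ℏ = 1.694.
κa = 0.5099, sinh(κa) = 0.5323.
The exact tunnelling result is T⁻¹ = 1 + V_b² sinh²(κa) / [4E(V_b − E)] = 1.288, so T = 0.777.
R = 1 − T = 0.223.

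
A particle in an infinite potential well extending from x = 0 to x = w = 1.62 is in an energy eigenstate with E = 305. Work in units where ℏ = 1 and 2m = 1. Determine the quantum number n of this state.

n = 9

For an infinite well E_n = n²π²ℏ²/(2mw²), so n = (w/πℏ)√(2mE).
n = (1.62/π) × √(2 × 0.5 × 305) = 9.006 → n = 9.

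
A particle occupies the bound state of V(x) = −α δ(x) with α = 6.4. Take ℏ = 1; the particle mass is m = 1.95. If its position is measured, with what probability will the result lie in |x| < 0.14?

The normalised bound state is ψ = √κ e^{−κ|x|} with κ = mα/ℏ² = 12.48.
P(|x| < d) = ∫_{−d}^{d} κ e^{−2κ|x|} dx = 1 − e^{−2κd} = 1 − e^{−3.494} = 0.9696.

P = 0.970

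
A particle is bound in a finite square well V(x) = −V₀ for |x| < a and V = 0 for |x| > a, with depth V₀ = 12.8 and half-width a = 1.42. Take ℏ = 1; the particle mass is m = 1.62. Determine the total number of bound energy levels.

The dimensionless depth is z₀ = a√(2mV₀)/ℏ = 1.42 × √(41.47) = 9.145.
The even/odd transcendental equations gain one root per π/2 in z₀, giving N = 1 + ⌊2z₀/π⌋ = 1 + ⌊5.822⌋ = 6.

N = 6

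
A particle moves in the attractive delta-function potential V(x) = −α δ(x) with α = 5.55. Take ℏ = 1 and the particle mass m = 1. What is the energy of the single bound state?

E = -15.4

For x ≠ 0 the bound state is ψ ∝ e^{−κ|x|}; integrating the TISE across the delta gives the cusp condition 2κ = 2mα/ℏ², so κ = 5.550.
Then E = −ℏ²κ²/(2m) = −mα²/(2ℏ²) = -15.40.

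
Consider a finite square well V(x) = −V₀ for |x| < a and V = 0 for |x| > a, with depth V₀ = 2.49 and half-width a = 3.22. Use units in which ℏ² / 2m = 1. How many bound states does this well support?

N = 4

The dimensionless depth is z₀ = a√(2mV₀)/ℏ = 3.22 × √(2.490) = 5.081.
The even/odd transcendental equations gain one root per π/2 in z₀, giving N = 1 + ⌊2z₀/π⌋ = 1 + ⌊3.235⌋ = 4.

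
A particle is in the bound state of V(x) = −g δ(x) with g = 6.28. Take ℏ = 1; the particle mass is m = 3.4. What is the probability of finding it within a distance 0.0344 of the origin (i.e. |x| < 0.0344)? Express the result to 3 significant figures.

The normalised bound state is ψ = √κ e^{−κ|x|} with κ = mg/ℏ² = 21.35.
P(|x| < d) = ∫_{−d}^{d} κ e^{−2κ|x|} dx = 1 − e^{−2κd} = 1 − e^{−1.469} = 0.7698.

P = 0.770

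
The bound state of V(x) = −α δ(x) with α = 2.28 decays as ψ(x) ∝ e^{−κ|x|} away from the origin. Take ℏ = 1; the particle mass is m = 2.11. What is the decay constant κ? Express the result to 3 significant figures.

κ = 4.81

Integrate −(ℏ²/2m)ψ'' − αδ(x)ψ = Eψ from −ε to +ε: the ψ'' term gives ψ'(0⁺) − ψ'(0⁻) and the δ term gives −(2mα/ℏ²)ψ(0).
With ψ ∝ e^{−κ|x|} this yields −2κ = −2mα/ℏ², so κ = mα/ℏ² = 4.811.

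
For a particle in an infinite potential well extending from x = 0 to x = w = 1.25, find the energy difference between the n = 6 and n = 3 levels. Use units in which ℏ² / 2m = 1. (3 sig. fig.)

ΔE = 171

E_n = n²π²ℏ²/(2mw²), so ΔE = (6² − 3²) π²ℏ²/(2mw²).
ΔE = 27 × π² / (2 × 0.5 × 1.25²) = 170.5.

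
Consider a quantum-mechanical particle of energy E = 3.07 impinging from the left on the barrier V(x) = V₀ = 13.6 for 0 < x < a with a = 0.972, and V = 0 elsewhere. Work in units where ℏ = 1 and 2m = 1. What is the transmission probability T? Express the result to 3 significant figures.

T = 0.00509

E < V₀: inside the barrier ψ ∝ e^{±κx} with κ = √(2m(V₀ − E))/ℏ = 3.245.
κa = 3.154, sinh(κa) = 11.70.
The exact tunnelling result is T⁻¹ = 1 + V₀² sinh²(κa) / [4E(V₀ − E)] = 196.6, so T = 0.00509.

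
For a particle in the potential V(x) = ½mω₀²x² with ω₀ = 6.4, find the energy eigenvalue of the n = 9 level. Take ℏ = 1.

E = 60.8

Using E_n = (n + ½)ℏω₀: E_9 = 9.5 × 6.4 = 60.80.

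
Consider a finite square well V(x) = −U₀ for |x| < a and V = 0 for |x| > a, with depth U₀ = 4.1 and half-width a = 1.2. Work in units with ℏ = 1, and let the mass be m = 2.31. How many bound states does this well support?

Define the well-strength parameter z₀ = (a/ℏ)√(2mU₀) = 1.2 × √(2·2.31·4.1) = 5.223.
A new bound state (alternating even/odd) appears each time z₀ passes a multiple of π/2, so N = ⌊2z₀/π⌋ + 1 = ⌊3.325⌋ + 1 = 4.

N = 4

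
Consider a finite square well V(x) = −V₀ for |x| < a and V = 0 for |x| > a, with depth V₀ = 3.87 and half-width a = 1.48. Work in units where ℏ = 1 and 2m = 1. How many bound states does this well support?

N = 2

The dimensionless depth is z₀ = a√(2mV₀)/ℏ = 1.48 × √(3.870) = 2.912.
A new bound state (alternating even/odd) appears each time z₀ passes a multiple of π/2, so N = ⌊2z₀/π⌋ + 1 = ⌊1.854⌋ + 1 = 2.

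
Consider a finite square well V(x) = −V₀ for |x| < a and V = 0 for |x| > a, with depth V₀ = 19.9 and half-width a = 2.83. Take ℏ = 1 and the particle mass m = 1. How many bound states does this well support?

The dimensionless depth is z₀ = a√(2mV₀)/ℏ = 2.83 × √(39.80) = 17.85.
A new bound state (alternating even/odd) appears each time z₀ passes a multiple of π/2, so N = ⌊2z₀/π⌋ + 1 = ⌊11.37⌋ + 1 = 12.

N = 12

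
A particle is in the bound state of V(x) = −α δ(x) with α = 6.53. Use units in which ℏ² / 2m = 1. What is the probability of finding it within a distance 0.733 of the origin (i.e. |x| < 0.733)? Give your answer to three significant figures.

P = 0.992

The normalised bound state is ψ = √κ e^{−κ|x|} with κ = mα/ℏ² = 3.265.
P(|x| < d) = ∫_{−d}^{d} κ e^{−2κ|x|} dx = 1 − e^{−2κd} = 1 − e^{−4.786} = 0.9917.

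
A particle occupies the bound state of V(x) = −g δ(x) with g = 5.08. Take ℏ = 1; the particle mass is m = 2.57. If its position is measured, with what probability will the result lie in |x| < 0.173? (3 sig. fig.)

P = 0.989

The normalised bound state is ψ = √κ e^{−κ|x|} with κ = mg/ℏ² = 13.06.
P(|x| < d) = ∫_{−d}^{d} κ e^{−2κ|x|} dx = 1 − e^{−2κd} = 1 − e^{−4.517} = 0.9891.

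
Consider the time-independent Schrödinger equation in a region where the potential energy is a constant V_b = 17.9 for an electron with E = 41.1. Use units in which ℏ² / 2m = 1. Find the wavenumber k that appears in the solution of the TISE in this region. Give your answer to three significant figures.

k = 4.82

With E > V_b the solution is oscillatory, ψ ∝ e^{±ikx} with k = √(2m(E − V_b))/ℏ.
k = √(2 × 0.5 × 23.2) = 4.817.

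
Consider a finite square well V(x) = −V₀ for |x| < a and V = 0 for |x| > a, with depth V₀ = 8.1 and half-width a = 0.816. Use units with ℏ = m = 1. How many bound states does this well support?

N = 3

Define the well-strength parameter z₀ = (a/ℏ)√(2mV₀) = 0.816 × √(2·1·8.1) = 3.284.
The even/odd transcendental equations gain one root per π/2 in z₀, giving N = 1 + ⌊2z₀/π⌋ = 1 + ⌊2.091⌋ = 3.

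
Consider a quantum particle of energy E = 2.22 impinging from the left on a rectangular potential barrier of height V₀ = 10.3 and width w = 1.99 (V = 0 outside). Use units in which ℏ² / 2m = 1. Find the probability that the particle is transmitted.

Since E < V₀ the interior solution is evanescent with decay constant κ = √(2m(V₀ − E))/ℏ = 2.843.
κw = 5.657, sinh(κw) = 143.1.
The exact tunnelling result is T⁻¹ = 1 + V₀² sinh²(κw) / [4E(V₀ − E)] = 30280, so T = 0.0000330.

T = 0.0000330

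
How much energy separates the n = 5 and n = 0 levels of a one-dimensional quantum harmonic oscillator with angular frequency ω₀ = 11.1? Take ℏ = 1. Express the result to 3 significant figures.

ΔE = 55.5

E_n = ℏω₀(n + ½), so ΔE = (5 − 0) ℏω₀ = 5 × 11.1 = 55.50.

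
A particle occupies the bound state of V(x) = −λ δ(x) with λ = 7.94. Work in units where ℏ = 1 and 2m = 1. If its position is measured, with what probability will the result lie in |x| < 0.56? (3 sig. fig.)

P = 0.988

The normalised bound state is ψ = √κ e^{−κ|x|} with κ = mλ/ℏ² = 3.970.
P(|x| < d) = ∫_{−d}^{d} κ e^{−2κ|x|} dx = 1 − e^{−2κd} = 1 − e^{−4.446} = 0.9883.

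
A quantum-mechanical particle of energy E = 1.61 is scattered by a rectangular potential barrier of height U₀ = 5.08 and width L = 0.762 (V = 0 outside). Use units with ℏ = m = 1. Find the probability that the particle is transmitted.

Since E < U₀ the interior solution is evanescent with decay constant κ = √(2m(U₀ − E))/ℏ = 2.634.
κL = 2.007, sinh(κL) = 3.655.
Matching ψ, ψ′ at both faces gives T = [1 + U₀² sinh²(κL) / (4E(U₀ − E))]⁻¹ = 1/16.43 = 0.0609.

T = 0.0609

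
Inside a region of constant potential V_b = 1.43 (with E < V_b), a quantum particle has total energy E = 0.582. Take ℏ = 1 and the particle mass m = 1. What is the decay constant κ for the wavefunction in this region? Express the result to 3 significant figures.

Since E < V_b the TISE in this region is ψ'' = κ²ψ with κ = √(2m(V_b − E))/ℏ.
κ = √(2 × 1 × 0.848) = 1.302.

κ = 1.30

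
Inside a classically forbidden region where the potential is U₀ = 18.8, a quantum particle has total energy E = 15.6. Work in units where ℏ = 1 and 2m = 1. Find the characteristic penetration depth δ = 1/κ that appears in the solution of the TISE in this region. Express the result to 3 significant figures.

Since E < U₀ the TISE in this region is ψ'' = κ²ψ with κ = √(2m(U₀ − E))/ℏ.
κ = √(2 × 0.5 × 3.2) = 1.789. The penetration depth is δ = 1/κ = 0.559.

δ = 0.559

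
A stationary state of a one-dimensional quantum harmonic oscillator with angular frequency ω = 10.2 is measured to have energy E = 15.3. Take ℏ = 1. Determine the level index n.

n = 1

Invert E_n = (n + ½)ℏω: n = E/ℏω − ½ = 1.000, so n = 1.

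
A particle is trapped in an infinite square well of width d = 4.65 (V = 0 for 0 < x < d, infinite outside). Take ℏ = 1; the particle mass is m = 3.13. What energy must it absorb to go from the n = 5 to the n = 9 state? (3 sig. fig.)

ΔE = 4.08

E_n = n²π²ℏ²/(2md²), so ΔE = (9² − 5²) π²ℏ²/(2md²).
ΔE = 56 × π² / (2 × 3.13 × 4.65²) = 4.083.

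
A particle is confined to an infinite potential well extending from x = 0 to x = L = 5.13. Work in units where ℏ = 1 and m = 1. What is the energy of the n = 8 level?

E = 12.0

Requiring ψ(0) = ψ(L) = 0 quantises k = nπ/L, hence E_n = ℏ²k²/2m = n²π²ℏ²/(2mL²).
E_8 = 8² × π² / (2 × 1 × 5.13²) = 12.00.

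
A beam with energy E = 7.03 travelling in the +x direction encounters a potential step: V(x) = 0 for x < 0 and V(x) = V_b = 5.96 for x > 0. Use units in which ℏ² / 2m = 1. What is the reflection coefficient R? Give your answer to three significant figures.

R = 0.192

The wavenumbers are k₁ = √(2mE)/ℏ = 2.651 on the left and k₂ = √(2m(E − V_b))/ℏ = 1.034 on the right.
Continuity of ψ and ψ′ at the step yields the reflection amplitude r = (k₁ − k₂)/(k₁ + k₂) = 0.4387; thus R = |r|² = 0.1925, T = 0.8075.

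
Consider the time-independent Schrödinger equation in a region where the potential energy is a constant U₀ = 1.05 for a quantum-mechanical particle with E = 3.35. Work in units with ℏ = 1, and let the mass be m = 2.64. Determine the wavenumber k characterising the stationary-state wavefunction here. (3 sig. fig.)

With E > U₀ the solution is oscillatory, ψ ∝ e^{±ikx} with k = √(2m(E − U₀))/ℏ.
k = √(2 × 2.64 × 2.3) = 3.485.

k = 3.48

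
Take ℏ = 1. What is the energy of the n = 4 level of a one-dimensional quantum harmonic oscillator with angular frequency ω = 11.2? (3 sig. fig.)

E = 50.4

Using E_n = (n + ½)ℏω: E_4 = 4.5 × 11.2 = 50.40.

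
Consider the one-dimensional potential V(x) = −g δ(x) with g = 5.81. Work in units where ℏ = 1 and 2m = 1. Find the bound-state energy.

The bound state is ψ(x) = √κ e^{−κ|x|}. The derivative jump ψ'(0⁺) − ψ'(0⁻) = −(2mg/ℏ²)ψ(0) fixes κ = mg/ℏ² = 2.905.
Then E = −ℏ²κ²/(2m) = −mg²/(2ℏ²) = -8.439.

E = -8.44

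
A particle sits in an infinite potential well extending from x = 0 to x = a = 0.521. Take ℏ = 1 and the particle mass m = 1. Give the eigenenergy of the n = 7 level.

E = 891

The infinite-well eigenfunctions ψ_n = √(2/a) sin(nπx/a) vanish at both walls, giving E_n = n²π²ℏ²/(2ma²).
E_7 = 7² × π² / (2 × 1 × 0.521²) = 890.8.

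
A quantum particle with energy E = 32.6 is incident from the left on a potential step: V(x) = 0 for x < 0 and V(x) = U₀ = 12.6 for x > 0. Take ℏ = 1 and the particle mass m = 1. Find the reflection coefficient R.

R = 0.0148

On each side the TISE gives plane waves with k = √(2m(E − V))/ℏ: k₁ = √(2·1·32.6) = 8.075, k₂ = √(2·1·20) = 6.325.
Matching ψ and ψ′ at x = 0 gives r = (k₁ − k₂)/(k₁ + k₂), so R = r² = 0.01477 and T = 1 − R = 0.9852.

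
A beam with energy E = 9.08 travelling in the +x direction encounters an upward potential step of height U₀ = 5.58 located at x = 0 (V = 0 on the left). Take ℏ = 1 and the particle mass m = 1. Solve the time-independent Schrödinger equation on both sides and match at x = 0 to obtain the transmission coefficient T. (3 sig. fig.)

T = 0.945

On each side the TISE gives plane waves with k = √(2m(E − V))/ℏ: k₁ = √(2·1·9.08) = 4.261, k₂ = √(2·1·3.5) = 2.646.
Continuity of ψ and ψ′ at the step yields the reflection amplitude r = (k₁ − k₂)/(k₁ + k₂) = 0.2339; thus R = |r|² = 0.05472, T = 0.9453.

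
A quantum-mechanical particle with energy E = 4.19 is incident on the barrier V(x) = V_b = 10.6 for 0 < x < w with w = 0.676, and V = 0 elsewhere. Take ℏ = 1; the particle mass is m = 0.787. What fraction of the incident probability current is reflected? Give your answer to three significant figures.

R = 0.949

E < V_b: inside the barrier ψ ∝ e^{±κx} with κ = √(2m(V_b − E))/ℏ = 3.176.
κw = 2.147, sinh(κw) = 4.222.
The exact tunnelling result is T⁻¹ = 1 + V_b² sinh²(κw) / [4E(V_b − E)] = 19.64, so T = 0.0509.
R = 1 − T = 0.949.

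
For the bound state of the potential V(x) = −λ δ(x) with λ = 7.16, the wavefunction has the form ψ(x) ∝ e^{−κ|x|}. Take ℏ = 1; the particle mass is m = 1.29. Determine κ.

κ = 9.24

Integrate −(ℏ²/2m)ψ'' − λδ(x)ψ = Eψ from −ε to +ε: the ψ'' term gives ψ'(0⁺) − ψ'(0⁻) and the δ term gives −(2mλ/ℏ²)ψ(0).
With ψ ∝ e^{−κ|x|} this yields −2κ = −2mλ/ℏ², so κ = mλ/ℏ² = 9.236.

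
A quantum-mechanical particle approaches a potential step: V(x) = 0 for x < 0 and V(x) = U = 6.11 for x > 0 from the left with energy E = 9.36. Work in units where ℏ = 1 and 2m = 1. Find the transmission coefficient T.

T = 0.933

On each side the TISE gives plane waves with k = √(2m(E − V))/ℏ: k₁ = √(2·½·9.36) = 3.059, k₂ = √(2·½·3.25) = 1.803.
Continuity of ψ and ψ′ at the step yields the reflection amplitude r = (k₁ − k₂)/(k₁ + k₂) = 0.2585; thus R = |r|² = 0.06680, T = 0.9332.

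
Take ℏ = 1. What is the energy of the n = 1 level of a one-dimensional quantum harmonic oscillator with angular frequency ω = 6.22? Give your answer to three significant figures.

E = 9.33

Using E_n = (n + ½)ℏω: E_1 = 1.5 × 6.22 = 9.330.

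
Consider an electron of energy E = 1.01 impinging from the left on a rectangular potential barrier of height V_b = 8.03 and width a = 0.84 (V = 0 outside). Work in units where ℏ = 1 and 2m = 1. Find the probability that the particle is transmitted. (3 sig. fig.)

E < V_b: inside the barrier ψ ∝ e^{±κx} with κ = √(2m(V_b − E))/ℏ = 2.650.
κa = 2.226, sinh(κa) = 4.576.
Matching ψ, ψ′ at both faces gives T = [1 + V_b² sinh²(κa) / (4E(V_b − E))]⁻¹ = 1/48.60 = 0.0206.

T = 0.0206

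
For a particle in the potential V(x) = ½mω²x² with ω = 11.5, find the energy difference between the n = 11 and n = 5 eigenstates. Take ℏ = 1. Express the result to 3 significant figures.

ΔE = 69.0

E_n = ℏω(n + ½), so ΔE = (11 − 5) ℏω = 6 × 11.5 = 69.00.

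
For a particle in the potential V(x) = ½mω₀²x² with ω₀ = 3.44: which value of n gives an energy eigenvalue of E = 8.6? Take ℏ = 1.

E_n = ℏω₀(n + ½) ⇒ n = E/(ℏω₀) − ½ = 8.6/3.44 − 0.5 = 2.000 → n = 2.

n = 2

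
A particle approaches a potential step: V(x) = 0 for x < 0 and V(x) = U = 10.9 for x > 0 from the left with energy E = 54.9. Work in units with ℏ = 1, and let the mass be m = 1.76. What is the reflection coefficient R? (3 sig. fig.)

R = 0.00306

The wavenumbers are k₁ = √(2mE)/ℏ = 13.90 on the left and k₂ = √(2m(E − U))/ℏ = 12.45 on the right.
Continuity of ψ and ψ′ at the step yields the reflection amplitude r = (k₁ − k₂)/(k₁ + k₂) = 0.05527; thus R = |r|² = 0.003055, T = 0.9969.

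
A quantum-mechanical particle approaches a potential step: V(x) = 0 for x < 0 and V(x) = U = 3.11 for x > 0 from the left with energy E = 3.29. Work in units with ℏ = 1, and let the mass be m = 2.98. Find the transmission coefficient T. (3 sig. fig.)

T = 0.615

On each side the TISE gives plane waves with k = √(2m(E − V))/ℏ: k₁ = √(2·2.98·3.29) = 4.428, k₂ = √(2·2.98·0.18) = 1.036.
Matching ψ and ψ′ at x = 0 gives r = (k₁ − k₂)/(k₁ + k₂), so R = r² = 0.3855 and T = 1 − R = 0.6145.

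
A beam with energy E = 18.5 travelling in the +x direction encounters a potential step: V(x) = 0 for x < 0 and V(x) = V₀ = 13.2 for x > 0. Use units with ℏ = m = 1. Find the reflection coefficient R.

R = 0.0916

On each side the TISE gives plane waves with k = √(2m(E − V))/ℏ: k₁ = √(2·1·18.5) = 6.083, k₂ = √(2·1·5.3) = 3.256.
Matching ψ and ψ′ at x = 0 gives r = (k₁ − k₂)/(k₁ + k₂), so R = r² = 0.09164 and T = 1 − R = 0.9084.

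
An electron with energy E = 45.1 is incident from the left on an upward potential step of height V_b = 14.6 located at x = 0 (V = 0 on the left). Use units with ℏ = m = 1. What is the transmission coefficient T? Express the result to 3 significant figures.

On each side the TISE gives plane waves with k = √(2m(E − V))/ℏ: k₁ = √(2·1·45.1) = 9.497, k₂ = √(2·1·30.5) = 7.810.
Continuity of ψ and ψ′ at the step yields the reflection amplitude r = (k₁ − k₂)/(k₁ + k₂) = 0.09748; thus R = |r|² = 0.009502, T = 0.9905.

T = 0.990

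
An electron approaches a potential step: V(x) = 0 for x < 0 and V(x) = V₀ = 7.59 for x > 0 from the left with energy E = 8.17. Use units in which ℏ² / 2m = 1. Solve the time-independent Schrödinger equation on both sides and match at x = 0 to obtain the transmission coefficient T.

The wavenumbers are k₁ = √(2mE)/ℏ = 2.858 on the left and k₂ = √(2m(E − V₀))/ℏ = 0.7616 on the right.
Matching ψ and ψ′ at x = 0 gives r = (k₁ − k₂)/(k₁ + k₂), so R = r² = 0.3355 and T = 1 − R = 0.6645.

T = 0.664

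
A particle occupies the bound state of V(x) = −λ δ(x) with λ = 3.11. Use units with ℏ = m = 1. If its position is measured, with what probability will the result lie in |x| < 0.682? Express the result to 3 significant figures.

The normalised bound state is ψ = √κ e^{−κ|x|} with κ = mλ/ℏ² = 3.110.
P(|x| < d) = ∫_{−d}^{d} κ e^{−2κ|x|} dx = 1 − e^{−2κd} = 1 − e^{−4.242} = 0.9856.

P = 0.986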